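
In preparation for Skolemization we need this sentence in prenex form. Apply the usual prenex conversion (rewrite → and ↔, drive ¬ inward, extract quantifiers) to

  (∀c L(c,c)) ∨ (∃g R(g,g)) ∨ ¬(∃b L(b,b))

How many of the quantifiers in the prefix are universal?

2

Drive negations inward (¬∀x A ≡ ∃x ¬A, ¬∃x A ≡ ∀x ¬A, De Morgan for ∧/∨):
  (∀c L(c,c)) ∨ (∃g R(g,g)) ∨ (∀b ¬L(b,b))
Extract every quantifier outward, since the variables are now distinct and don't occur free across branches:
  ∀c ∃g ∀b (L(c,c) ∨ R(g,g) ∨ ¬L(b,b))
The prefix is ∀c ∃g ∀b: 2 universal, 1 existential.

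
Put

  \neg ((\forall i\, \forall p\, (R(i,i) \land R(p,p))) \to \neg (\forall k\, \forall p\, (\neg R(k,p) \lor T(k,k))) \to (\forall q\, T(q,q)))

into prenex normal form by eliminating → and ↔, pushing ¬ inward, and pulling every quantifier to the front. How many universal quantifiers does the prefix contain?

2

First replace A → B with ¬A ∨ B.
  \neg (\neg (\forall i\, \forall p\, (R(i,i) \land R(p,p))) \lor \neg \neg (\forall k\, \forall p\, (\neg R(k,p) \lor T(k,k))) \lor (\forall q\, T(q,q)))
Push ¬ through the quantifiers and connectives to reach negation normal form:
  (\forall i\, \forall p\, (R(i,i) \land R(p,p))) \land (\exists k\, \exists p\, (R(k,p) \land \neg T(k,k))) \land (\exists q\, \neg T(q,q))
Give each quantifier a distinct variable: p↦u.
  (\forall i\, \forall p\, (R(i,i) \land R(p,p))) \land (\exists k\, \exists u\, (R(k,u) \land \neg T(k,k))) \land (\exists q\, \neg T(q,q))
Finally move all quantifiers to the prefix:
  \forall i\, \forall p\, \exists k\, \exists u\, \exists q\, (R(i,i) \land R(p,p) \land R(k,u) \land \neg T(k,k) \land \neg T(q,q))
The prefix is \forall i \forall p \exists k \exists u \exists q: 2 universal, 3 existential.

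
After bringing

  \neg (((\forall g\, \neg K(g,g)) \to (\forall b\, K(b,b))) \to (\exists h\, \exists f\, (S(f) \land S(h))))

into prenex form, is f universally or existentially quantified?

First replace A → B with ¬A ∨ B.
  \neg (\neg (\neg (\forall g\, \neg K(g,g)) \lor (\forall b\, K(b,b))) \lor (\exists h\, \exists f\, (S(f) \land S(h))))
Push ¬ through the quantifiers and connectives to reach negation normal form:
  ((\exists g\, K(g,g)) \lor (\forall b\, K(b,b))) \land (\forall h\, \forall f\, (\neg S(f) \lor \neg S(h)))
All bound variables are already distinct, so no renaming is needed.
Extract every quantifier outward, since the variables are now distinct and don't occur free across branches:
  \exists g\, \forall b\, \forall h\, \forall f\, ((K(g,g) \lor K(b,b)) \land (\neg S(f) \lor \neg S(h)))
The quantifier \exists f sits under an odd number of negations (counting the antecedent side of each →), so it flips to \forall f.

universal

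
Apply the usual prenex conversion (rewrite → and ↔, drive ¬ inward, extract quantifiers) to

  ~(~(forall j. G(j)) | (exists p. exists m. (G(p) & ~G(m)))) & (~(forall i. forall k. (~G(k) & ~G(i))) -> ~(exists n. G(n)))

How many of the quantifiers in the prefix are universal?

Eliminate → and ↔ using ¬ and ∨.
  ~(~(forall j. G(j)) | (exists p. exists m. (G(p) & ~G(m)))) & (~~(forall i. forall k. (~G(k) & ~G(i))) | ~(exists n. G(n)))
Push ¬ through the quantifiers and connectives to reach negation normal form:
  (forall j. G(j)) & (forall p. forall m. (~G(p) | G(m))) & ((forall i. forall k. (~G(k) & ~G(i))) | (forall n. ~G(n)))
All bound variables are already distinct, so no renaming is needed.
Extract every quantifier outward, since the variables are now distinct and don't occur free across branches:
  forall j. forall p. forall m. forall i. forall k. forall n. (G(j) & (~G(p) | G(m)) & (~G(k) & ~G(i) | ~G(n)))
The prefix is forall j forall p forall m forall i forall k forall n: 6 universal, 0 existential.

6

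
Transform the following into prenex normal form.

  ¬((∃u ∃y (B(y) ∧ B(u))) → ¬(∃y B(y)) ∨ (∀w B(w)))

First replace A → B with ¬A ∨ B.
  ¬(¬(∃u ∃y (B(y) ∧ B(u))) ∨ ¬(∃y B(y)) ∨ (∀w B(w)))
Push ¬ through the quantifiers and connectives to reach negation normal form:
  (∃u ∃y (B(y) ∧ B(u))) ∧ (∃y B(y)) ∧ (∃w ¬B(w))
Give each quantifier a distinct variable: y↦c.
  (∃u ∃y (B(y) ∧ B(u))) ∧ (∃c B(c)) ∧ (∃w ¬B(w))
Extract every quantifier outward, since the variables are now distinct and don't occur free across branches:
  ∃u ∃y ∃c ∃w (B(y) ∧ B(u) ∧ B(c) ∧ ¬B(w))

∃u ∃y ∃c ∃w (B(y) ∧ B(u) ∧ B(c) ∧ ¬B(w))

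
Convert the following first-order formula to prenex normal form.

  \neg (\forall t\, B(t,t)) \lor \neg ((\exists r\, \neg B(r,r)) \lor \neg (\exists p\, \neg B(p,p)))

Push ¬ through the quantifiers and connectives to reach negation normal form:
  (\exists t\, \neg B(t,t)) \lor (\forall r\, B(r,r)) \land (\exists p\, \neg B(p,p))
Extract every quantifier outward, since the variables are now distinct and don't occur free across branches:
  \exists t\, \forall r\, \exists p\, (\neg B(t,t) \lor B(r,r) \land \neg B(p,p))

\exists t\, \forall r\, \exists p\, (\neg B(t,t) \lor B(r,r) \land \neg B(p,p))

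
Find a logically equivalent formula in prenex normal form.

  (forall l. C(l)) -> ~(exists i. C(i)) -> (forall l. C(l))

exists l. exists i. forall s. (~C(l) | C(i) | C(s))

First replace A → B with ¬A ∨ B.
  ~(forall l. C(l)) | ~~(exists i. C(i)) | (forall l. C(l))
Push ¬ through the quantifiers and connectives to reach negation normal form:
  (exists l. ~C(l)) | (exists i. C(i)) | (forall l. C(l))
Give each quantifier a distinct variable: l↦s.
  (exists l. ~C(l)) | (exists i. C(i)) | (forall s. C(s))
Pull the quantifiers to the front (each side's bound variable is not free in the other side):
  exists l. exists i. forall s. (~C(l) | C(i) | C(s))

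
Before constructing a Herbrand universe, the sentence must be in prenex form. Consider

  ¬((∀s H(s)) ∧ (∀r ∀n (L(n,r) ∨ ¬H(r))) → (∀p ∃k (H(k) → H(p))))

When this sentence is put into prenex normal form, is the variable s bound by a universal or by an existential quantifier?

Eliminate → and ↔ using ¬ and ∨.
  ¬(¬((∀s H(s)) ∧ (∀r ∀n (L(n,r) ∨ ¬H(r)))) ∨ (∀p ∃k (¬H(k) ∨ H(p))))
Drive negations inward (¬∀x A ≡ ∃x ¬A, ¬∃x A ≡ ∀x ¬A, De Morgan for ∧/∨):
  (∀s H(s)) ∧ (∀r ∀n (L(n,r) ∨ ¬H(r))) ∧ (∃p ∀k (H(k) ∧ ¬H(p)))
All bound variables are already distinct, so no renaming is needed.
Pull the quantifiers to the front (each side's bound variable is not free in the other side):
  ∀s ∀r ∀n ∃p ∀k (H(s) ∧ (L(n,r) ∨ ¬H(r)) ∧ H(k) ∧ ¬H(p))
The quantifier ∀s sits under an even number of negations (counting the antecedent side of each →), so it remains universal.

universal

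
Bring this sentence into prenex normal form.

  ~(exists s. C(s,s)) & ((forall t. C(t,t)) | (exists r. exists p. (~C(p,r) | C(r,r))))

Drive negations inward (¬∀x A ≡ ∃x ¬A, ¬∃x A ≡ ∀x ¬A, De Morgan for ∧/∨):
  (forall s. ~C(s,s)) & ((forall t. C(t,t)) | (exists r. exists p. (~C(p,r) | C(r,r))))
Finally move all quantifiers to the prefix:
  forall s. forall t. exists r. exists p. (~C(s,s) & (C(t,t) | ~C(p,r) | C(r,r)))

forall s. forall t. exists r. exists p. (~C(s,s) & (C(t,t) | ~C(p,r) | C(r,r)))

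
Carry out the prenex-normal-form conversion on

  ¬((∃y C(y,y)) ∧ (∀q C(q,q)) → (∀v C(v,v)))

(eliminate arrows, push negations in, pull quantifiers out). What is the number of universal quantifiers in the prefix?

1

Rewrite implications/biconditionals: A → B as ¬A ∨ B.
  ¬(¬((∃y C(y,y)) ∧ (∀q C(q,q))) ∨ (∀v C(v,v)))
Push ¬ through the quantifiers and connectives to reach negation normal form:
  (∃y C(y,y)) ∧ (∀q C(q,q)) ∧ (∃v ¬C(v,v))
All bound variables are already distinct, so no renaming is needed.
Pull the quantifiers to the front (each side's bound variable is not free in the other side):
  ∃y ∀q ∃v (C(y,y) ∧ C(q,q) ∧ ¬C(v,v))
The prefix is ∃y ∀q ∃v: 1 universal, 2 existential.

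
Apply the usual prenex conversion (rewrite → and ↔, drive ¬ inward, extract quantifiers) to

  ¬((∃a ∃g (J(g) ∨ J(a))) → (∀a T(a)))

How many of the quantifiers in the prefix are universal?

Eliminate → and ↔ using ¬ and ∨.
  ¬(¬(∃a ∃g (J(g) ∨ J(a))) ∨ (∀a T(a)))
Move each ¬ inward, flipping quantifiers it crosses:
  (∃a ∃g (J(g) ∨ J(a))) ∧ (∃a ¬T(a))
Give each quantifier a distinct variable: a↦t.
  (∃a ∃g (J(g) ∨ J(a))) ∧ (∃t ¬T(t))
Extract every quantifier outward, since the variables are now distinct and don't occur free across branches:
  ∃a ∃g ∃t ((J(g) ∨ J(a)) ∧ ¬T(t))
The prefix is ∃a ∃g ∃t: 0 universal, 3 existential.

0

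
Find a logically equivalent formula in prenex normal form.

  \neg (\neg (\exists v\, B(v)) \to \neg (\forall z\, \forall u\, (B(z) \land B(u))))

Rewrite implications/biconditionals: A → B as ¬A ∨ B.
  \neg (\neg \neg (\exists v\, B(v)) \lor \neg (\forall z\, \forall u\, (B(z) \land B(u))))
Push ¬ through the quantifiers and connectives to reach negation normal form:
  (\forall v\, \neg B(v)) \land (\forall z\, \forall u\, (B(z) \land B(u)))
Pull the quantifiers to the front (each side's bound variable is not free in the other side):
  \forall v\, \forall z\, \forall u\, (\neg B(v) \land B(z) \land B(u))

\forall v\, \forall z\, \forall u\, (\neg B(v) \land B(z) \land B(u))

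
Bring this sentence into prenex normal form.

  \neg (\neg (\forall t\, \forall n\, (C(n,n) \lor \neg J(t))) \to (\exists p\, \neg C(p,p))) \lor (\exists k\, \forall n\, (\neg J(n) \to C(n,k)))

Rewrite implications/biconditionals: A → B as ¬A ∨ B.
  \neg (\neg \neg (\forall t\, \forall n\, (C(n,n) \lor \neg J(t))) \lor (\exists p\, \neg C(p,p))) \lor (\exists k\, \forall n\, (\neg \neg J(n) \lor C(n,k)))
Drive negations inward (¬∀x A ≡ ∃x ¬A, ¬∃x A ≡ ∀x ¬A, De Morgan for ∧/∨):
  (\exists t\, \exists n\, (\neg C(n,n) \land J(t))) \land (\forall p\, C(p,p)) \lor (\exists k\, \forall n\, (J(n) \lor C(n,k)))
Rename bound variables to avoid capture: n↦a.
  (\exists t\, \exists n\, (\neg C(n,n) \land J(t))) \land (\forall p\, C(p,p)) \lor (\exists k\, \forall a\, (J(a) \lor C(a,k)))
Finally move all quantifiers to the prefix:
  \exists t\, \exists n\, \forall p\, \exists k\, \forall a\, (\neg C(n,n) \land J(t) \land C(p,p) \lor J(a) \lor C(a,k))

\exists t\, \exists n\, \forall p\, \exists k\, \forall a\, (\neg C(n,n) \land J(t) \land C(p,p) \lor J(a) \lor C(a,k))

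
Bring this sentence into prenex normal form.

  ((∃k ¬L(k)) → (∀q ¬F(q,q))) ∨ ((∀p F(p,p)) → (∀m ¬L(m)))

First replace A → B with ¬A ∨ B.
  ¬(∃k ¬L(k)) ∨ (∀q ¬F(q,q)) ∨ ¬(∀p F(p,p)) ∨ (∀m ¬L(m))
Move each ¬ inward, flipping quantifiers it crosses:
  (∀k L(k)) ∨ (∀q ¬F(q,q)) ∨ (∃p ¬F(p,p)) ∨ (∀m ¬L(m))
All bound variables are already distinct, so no renaming is needed.
Pull the quantifiers to the front (each side's bound variable is not free in the other side):
  ∀k ∀q ∃p ∀m (L(k) ∨ ¬F(q,q) ∨ ¬F(p,p) ∨ ¬L(m))

∀k ∀q ∃p ∀m (L(k) ∨ ¬F(q,q) ∨ ¬F(p,p) ∨ ¬L(m))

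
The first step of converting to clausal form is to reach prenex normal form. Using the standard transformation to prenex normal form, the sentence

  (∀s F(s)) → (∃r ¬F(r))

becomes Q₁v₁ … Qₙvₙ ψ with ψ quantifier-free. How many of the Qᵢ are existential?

First replace A → B with ¬A ∨ B.
  ¬(∀s F(s)) ∨ (∃r ¬F(r))
Drive negations inward (¬∀x A ≡ ∃x ¬A, ¬∃x A ≡ ∀x ¬A, De Morgan for ∧/∨):
  (∃s ¬F(s)) ∨ (∃r ¬F(r))
Finally move all quantifiers to the prefix:
  ∃s ∃r (¬F(s) ∨ ¬F(r))
The prefix is ∃s ∃r: 0 universal, 2 existential.

2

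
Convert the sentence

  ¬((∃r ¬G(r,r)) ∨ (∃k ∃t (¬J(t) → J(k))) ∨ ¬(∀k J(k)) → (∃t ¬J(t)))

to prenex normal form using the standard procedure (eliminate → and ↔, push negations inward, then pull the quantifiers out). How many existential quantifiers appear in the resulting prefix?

Rewrite implications/biconditionals: A → B as ¬A ∨ B.
  ¬(¬((∃r ¬G(r,r)) ∨ (∃k ∃t (¬¬J(t) ∨ J(k))) ∨ ¬(∀k J(k))) ∨ (∃t ¬J(t)))
Push ¬ through the quantifiers and connectives to reach negation normal form:
  ((∃r ¬G(r,r)) ∨ (∃k ∃t (J(t) ∨ J(k))) ∨ (∃k ¬J(k))) ∧ (∀t J(t))
Give each quantifier a distinct variable: k↦s, t↦p.
  ((∃r ¬G(r,r)) ∨ (∃k ∃t (J(t) ∨ J(k))) ∨ (∃s ¬J(s))) ∧ (∀p J(p))
Extract every quantifier outward, since the variables are now distinct and don't occur free across branches:
  ∃r ∃k ∃t ∃s ∀p ((¬G(r,r) ∨ J(t) ∨ J(k) ∨ ¬J(s)) ∧ J(p))
The prefix is ∃r ∃k ∃t ∃s ∀p: 1 universal, 4 existential.

4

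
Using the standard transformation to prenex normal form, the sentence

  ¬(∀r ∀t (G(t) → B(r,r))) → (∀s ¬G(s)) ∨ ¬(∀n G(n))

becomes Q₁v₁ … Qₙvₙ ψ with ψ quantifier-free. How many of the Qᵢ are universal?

3

Rewrite implications/biconditionals: A → B as ¬A ∨ B.
  ¬¬(∀r ∀t (¬G(t) ∨ B(r,r))) ∨ (∀s ¬G(s)) ∨ ¬(∀n G(n))
Push ¬ through the quantifiers and connectives to reach negation normal form:
  (∀r ∀t (¬G(t) ∨ B(r,r))) ∨ (∀s ¬G(s)) ∨ (∃n ¬G(n))
All bound variables are already distinct, so no renaming is needed.
Pull the quantifiers to the front (each side's bound variable is not free in the other side):
  ∀r ∀t ∀s ∃n (¬G(t) ∨ B(r,r) ∨ ¬G(s) ∨ ¬G(n))
The prefix is ∀r ∀t ∀s ∃n: 3 universal, 1 existential.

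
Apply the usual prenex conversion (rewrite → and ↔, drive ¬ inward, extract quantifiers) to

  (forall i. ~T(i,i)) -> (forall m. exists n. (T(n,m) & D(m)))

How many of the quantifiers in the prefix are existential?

Rewrite implications/biconditionals: A → B as ¬A ∨ B.
  ~(forall i. ~T(i,i)) | (forall m. exists n. (T(n,m) & D(m)))
Push ¬ through the quantifiers and connectives to reach negation normal form:
  (exists i. T(i,i)) | (forall m. exists n. (T(n,m) & D(m)))
Pull the quantifiers to the front (each side's bound variable is not free in the other side):
  exists i. forall m. exists n. (T(i,i) | T(n,m) & D(m))
The prefix is exists i forall m exists n: 1 universal, 2 existential.

2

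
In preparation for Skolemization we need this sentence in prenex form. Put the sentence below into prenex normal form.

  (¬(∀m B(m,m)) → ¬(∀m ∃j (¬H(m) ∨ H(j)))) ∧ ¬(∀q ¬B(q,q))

First replace A → B with ¬A ∨ B.
  (¬¬(∀m B(m,m)) ∨ ¬(∀m ∃j (¬H(m) ∨ H(j)))) ∧ ¬(∀q ¬B(q,q))
Drive negations inward (¬∀x A ≡ ∃x ¬A, ¬∃x A ≡ ∀x ¬A, De Morgan for ∧/∨):
  ((∀m B(m,m)) ∨ (∃m ∀j (H(m) ∧ ¬H(j)))) ∧ (∃q B(q,q))
Give each quantifier a distinct variable: m↦r.
  ((∀m B(m,m)) ∨ (∃r ∀j (H(r) ∧ ¬H(j)))) ∧ (∃q B(q,q))
Pull the quantifiers to the front (each side's bound variable is not free in the other side):
  ∀m ∃r ∀j ∃q ((B(m,m) ∨ H(r) ∧ ¬H(j)) ∧ B(q,q))

∀m ∃r ∀j ∃q ((B(m,m) ∨ H(r) ∧ ¬H(j)) ∧ B(q,q))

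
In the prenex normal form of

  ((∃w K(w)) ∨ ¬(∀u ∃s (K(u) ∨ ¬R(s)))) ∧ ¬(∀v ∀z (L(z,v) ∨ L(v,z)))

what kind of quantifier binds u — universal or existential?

Push ¬ through the quantifiers and connectives to reach negation normal form:
  ((∃w K(w)) ∨ (∃u ∀s (¬K(u) ∧ R(s)))) ∧ (∃v ∃z (¬L(z,v) ∧ ¬L(v,z)))
All bound variables are already distinct, so no renaming is needed.
Pull the quantifiers to the front (each side's bound variable is not free in the other side):
  ∃w ∃u ∀s ∃v ∃z ((K(w) ∨ ¬K(u) ∧ R(s)) ∧ ¬L(z,v) ∧ ¬L(v,z))
The quantifier ∀u sits under an odd number of negations, so it flips to ∃u.

existential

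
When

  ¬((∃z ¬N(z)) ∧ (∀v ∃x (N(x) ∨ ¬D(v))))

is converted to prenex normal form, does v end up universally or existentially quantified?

Push ¬ through the quantifiers and connectives to reach negation normal form:
  (∀z N(z)) ∨ (∃v ∀x (¬N(x) ∧ D(v)))
All bound variables are already distinct, so no renaming is needed.
Extract every quantifier outward, since the variables are now distinct and don't occur free across branches:
  ∀z ∃v ∀x (N(z) ∨ ¬N(x) ∧ D(v))
The quantifier ∀v sits under an odd number of negations, so it flips to ∃v.

existential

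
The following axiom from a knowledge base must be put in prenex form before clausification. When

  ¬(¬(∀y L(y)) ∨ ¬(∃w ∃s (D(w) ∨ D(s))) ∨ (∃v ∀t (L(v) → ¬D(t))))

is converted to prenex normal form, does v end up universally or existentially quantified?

Rewrite implications/biconditionals: A → B as ¬A ∨ B.
  ¬(¬(∀y L(y)) ∨ ¬(∃w ∃s (D(w) ∨ D(s))) ∨ (∃v ∀t (¬L(v) ∨ ¬D(t))))
Drive negations inward (¬∀x A ≡ ∃x ¬A, ¬∃x A ≡ ∀x ¬A, De Morgan for ∧/∨):
  (∀y L(y)) ∧ (∃w ∃s (D(w) ∨ D(s))) ∧ (∀v ∃t (L(v) ∧ D(t)))
All bound variables are already distinct, so no renaming is needed.
Extract every quantifier outward, since the variables are now distinct and don't occur free across branches:
  ∀y ∃w ∃s ∀v ∃t (L(y) ∧ (D(w) ∨ D(s)) ∧ L(v) ∧ D(t))
The quantifier ∃v sits under an odd number of negations (counting the antecedent side of each →), so it flips to ∀v.

universal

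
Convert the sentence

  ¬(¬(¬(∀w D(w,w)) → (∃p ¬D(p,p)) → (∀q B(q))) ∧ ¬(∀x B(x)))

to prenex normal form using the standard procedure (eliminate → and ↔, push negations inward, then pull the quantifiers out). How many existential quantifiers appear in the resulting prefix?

Rewrite implications/biconditionals: A → B as ¬A ∨ B.
  ¬(¬(¬¬(∀w D(w,w)) ∨ ¬(∃p ¬D(p,p)) ∨ (∀q B(q))) ∧ ¬(∀x B(x)))
Move each ¬ inward, flipping quantifiers it crosses:
  (∀w D(w,w)) ∨ (∀p D(p,p)) ∨ (∀q B(q)) ∨ (∀x B(x))
All bound variables are already distinct, so no renaming is needed.
Finally move all quantifiers to the prefix:
  ∀w ∀p ∀q ∀x (D(w,w) ∨ D(p,p) ∨ B(q) ∨ B(x))
The prefix is ∀w ∀p ∀q ∀x: 4 universal, 0 existential.

0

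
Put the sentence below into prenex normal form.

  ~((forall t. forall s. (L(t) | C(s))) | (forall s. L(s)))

exists t. exists s. exists p. (~L(t) & ~C(s) & ~L(p))

Move each ¬ inward, flipping quantifiers it crosses:
  (exists t. exists s. (~L(t) & ~C(s))) & (exists s. ~L(s))
Rename bound variables to avoid capture: s↦p.
  (exists t. exists s. (~L(t) & ~C(s))) & (exists p. ~L(p))
Extract every quantifier outward, since the variables are now distinct and don't occur free across branches:
  exists t. exists s. exists p. (~L(t) & ~C(s) & ~L(p))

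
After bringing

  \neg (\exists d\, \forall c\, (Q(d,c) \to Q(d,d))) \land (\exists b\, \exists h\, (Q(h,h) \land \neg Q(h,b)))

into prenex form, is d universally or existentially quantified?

universal

Rewrite implications/biconditionals: A → B as ¬A ∨ B.
  \neg (\exists d\, \forall c\, (\neg Q(d,c) \lor Q(d,d))) \land (\exists b\, \exists h\, (Q(h,h) \land \neg Q(h,b)))
Move each ¬ inward, flipping quantifiers it crosses:
  (\forall d\, \exists c\, (Q(d,c) \land \neg Q(d,d))) \land (\exists b\, \exists h\, (Q(h,h) \land \neg Q(h,b)))
All bound variables are already distinct, so no renaming is needed.
Extract every quantifier outward, since the variables are now distinct and don't occur free across branches:
  \forall d\, \exists c\, \exists b\, \exists h\, (Q(d,c) \land \neg Q(d,d) \land Q(h,h) \land \neg Q(h,b))
The quantifier \exists d sits under an odd number of negations (counting the antecedent side of each →), so it flips to \forall d.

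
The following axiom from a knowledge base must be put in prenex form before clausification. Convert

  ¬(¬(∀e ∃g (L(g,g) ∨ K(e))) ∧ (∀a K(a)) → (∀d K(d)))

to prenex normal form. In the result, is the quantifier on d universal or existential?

Eliminate → and ↔ using ¬ and ∨.
  ¬(¬(¬(∀e ∃g (L(g,g) ∨ K(e))) ∧ (∀a K(a))) ∨ (∀d K(d)))
Move each ¬ inward, flipping quantifiers it crosses:
  (∃e ∀g (¬L(g,g) ∧ ¬K(e))) ∧ (∀a K(a)) ∧ (∃d ¬K(d))
All bound variables are already distinct, so no renaming is needed.
Extract every quantifier outward, since the variables are now distinct and don't occur free across branches:
  ∃e ∀g ∀a ∃d (¬L(g,g) ∧ ¬K(e) ∧ K(a) ∧ ¬K(d))
The quantifier ∀d sits under an odd number of negations (counting the antecedent side of each →), so it flips to ∃d.

existential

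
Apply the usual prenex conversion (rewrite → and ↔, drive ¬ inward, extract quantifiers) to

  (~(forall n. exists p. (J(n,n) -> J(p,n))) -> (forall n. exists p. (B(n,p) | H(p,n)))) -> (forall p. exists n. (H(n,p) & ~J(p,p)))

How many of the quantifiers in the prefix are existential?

Rewrite implications/biconditionals: A → B as ¬A ∨ B.
  ~(~~(forall n. exists p. (~J(n,n) | J(p,n))) | (forall n. exists p. (B(n,p) | H(p,n)))) | (forall p. exists n. (H(n,p) & ~J(p,p)))
Drive negations inward (¬∀x A ≡ ∃x ¬A, ¬∃x A ≡ ∀x ¬A, De Morgan for ∧/∨):
  (exists n. forall p. (J(n,n) & ~J(p,n))) & (exists n. forall p. (~B(n,p) & ~H(p,n))) | (forall p. exists n. (H(n,p) & ~J(p,p)))
Give each quantifier a distinct variable: n↦w, p↦u, p↦u1, n↦t.
  (exists n. forall p. (J(n,n) & ~J(p,n))) & (exists w. forall u. (~B(w,u) & ~H(u,w))) | (forall u1. exists t. (H(t,u1) & ~J(u1,u1)))
Pull the quantifiers to the front (each side's bound variable is not free in the other side):
  exists n. forall p. exists w. forall u. forall u1. exists t. (J(n,n) & ~J(p,n) & ~B(w,u) & ~H(u,w) | H(t,u1) & ~J(u1,u1))
The prefix is exists n forall p exists w forall u forall u1 exists t: 3 universal, 3 existential.

3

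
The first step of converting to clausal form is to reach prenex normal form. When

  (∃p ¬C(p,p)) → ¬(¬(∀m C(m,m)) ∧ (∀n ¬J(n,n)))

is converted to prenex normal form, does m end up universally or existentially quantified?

Rewrite implications/biconditionals: A → B as ¬A ∨ B.
  ¬(∃p ¬C(p,p)) ∨ ¬(¬(∀m C(m,m)) ∧ (∀n ¬J(n,n)))
Drive negations inward (¬∀x A ≡ ∃x ¬A, ¬∃x A ≡ ∀x ¬A, De Morgan for ∧/∨):
  (∀p C(p,p)) ∨ (∀m C(m,m)) ∨ (∃n J(n,n))
All bound variables are already distinct, so no renaming is needed.
Finally move all quantifiers to the prefix:
  ∀p ∀m ∃n (C(p,p) ∨ C(m,m) ∨ J(n,n))
The quantifier ∀m sits under an even number of negations (counting the antecedent side of each →), so it remains universal.

universal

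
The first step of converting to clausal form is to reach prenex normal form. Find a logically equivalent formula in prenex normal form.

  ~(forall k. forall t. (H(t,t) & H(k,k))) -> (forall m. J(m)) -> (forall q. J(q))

forall k. forall t. exists m. forall q. (H(t,t) & H(k,k) | ~J(m) | J(q))

First replace A → B with ¬A ∨ B.
  ~~(forall k. forall t. (H(t,t) & H(k,k))) | ~(forall m. J(m)) | (forall q. J(q))
Drive negations inward (¬∀x A ≡ ∃x ¬A, ¬∃x A ≡ ∀x ¬A, De Morgan for ∧/∨):
  (forall k. forall t. (H(t,t) & H(k,k))) | (exists m. ~J(m)) | (forall q. J(q))
Extract every quantifier outward, since the variables are now distinct and don't occur free across branches:
  forall k. forall t. exists m. forall q. (H(t,t) & H(k,k) | ~J(m) | J(q))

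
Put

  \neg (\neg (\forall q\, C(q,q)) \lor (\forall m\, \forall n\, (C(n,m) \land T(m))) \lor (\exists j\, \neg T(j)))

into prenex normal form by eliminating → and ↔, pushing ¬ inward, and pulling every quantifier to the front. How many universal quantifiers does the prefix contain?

2

Push ¬ through the quantifiers and connectives to reach negation normal form:
  (\forall q\, C(q,q)) \land (\exists m\, \exists n\, (\neg C(n,m) \lor \neg T(m))) \land (\forall j\, T(j))
Pull the quantifiers to the front (each side's bound variable is not free in the other side):
  \forall q\, \exists m\, \exists n\, \forall j\, (C(q,q) \land (\neg C(n,m) \lor \neg T(m)) \land T(j))
The prefix is \forall q \exists m \exists n \forall j: 2 universal, 2 existential.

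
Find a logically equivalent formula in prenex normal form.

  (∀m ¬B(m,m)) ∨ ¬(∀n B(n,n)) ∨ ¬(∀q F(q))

Push ¬ through the quantifiers and connectives to reach negation normal form:
  (∀m ¬B(m,m)) ∨ (∃n ¬B(n,n)) ∨ (∃q ¬F(q))
Pull the quantifiers to the front (each side's bound variable is not free in the other side):
  ∀m ∃n ∃q (¬B(m,m) ∨ ¬B(n,n) ∨ ¬F(q))

∀m ∃n ∃q (¬B(m,m) ∨ ¬B(n,n) ∨ ¬F(q))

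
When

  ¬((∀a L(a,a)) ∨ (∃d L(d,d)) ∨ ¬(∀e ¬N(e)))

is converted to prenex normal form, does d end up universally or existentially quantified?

Drive negations inward (¬∀x A ≡ ∃x ¬A, ¬∃x A ≡ ∀x ¬A, De Morgan for ∧/∨):
  (∃a ¬L(a,a)) ∧ (∀d ¬L(d,d)) ∧ (∀e ¬N(e))
All bound variables are already distinct, so no renaming is needed.
Extract every quantifier outward, since the variables are now distinct and don't occur free across branches:
  ∃a ∀d ∀e (¬L(a,a) ∧ ¬L(d,d) ∧ ¬N(e))
The quantifier ∃d sits under an odd number of negations, so it flips to ∀d.

universal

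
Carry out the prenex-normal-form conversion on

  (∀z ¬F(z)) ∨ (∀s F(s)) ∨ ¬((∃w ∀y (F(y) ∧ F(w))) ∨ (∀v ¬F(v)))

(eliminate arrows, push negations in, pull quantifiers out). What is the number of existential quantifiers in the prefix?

Move each ¬ inward, flipping quantifiers it crosses:
  (∀z ¬F(z)) ∨ (∀s F(s)) ∨ (∀w ∃y (¬F(y) ∨ ¬F(w))) ∧ (∃v F(v))
All bound variables are already distinct, so no renaming is needed.
Pull the quantifiers to the front (each side's bound variable is not free in the other side):
  ∀z ∀s ∀w ∃y ∃v (¬F(z) ∨ F(s) ∨ (¬F(y) ∨ ¬F(w)) ∧ F(v))
The prefix is ∀z ∀s ∀w ∃y ∃v: 3 universal, 2 existential.

2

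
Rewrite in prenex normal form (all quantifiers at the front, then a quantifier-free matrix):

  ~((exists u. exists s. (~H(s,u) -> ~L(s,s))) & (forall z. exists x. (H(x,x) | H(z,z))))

First replace A → B with ¬A ∨ B.
  ~((exists u. exists s. (~~H(s,u) | ~L(s,s))) & (forall z. exists x. (H(x,x) | H(z,z))))
Push ¬ through the quantifiers and connectives to reach negation normal form:
  (forall u. forall s. (~H(s,u) & L(s,s))) | (exists z. forall x. (~H(x,x) & ~H(z,z)))
All bound variables are already distinct, so no renaming is needed.
Pull the quantifiers to the front (each side's bound variable is not free in the other side):
  forall u. forall s. exists z. forall x. (~H(s,u) & L(s,s) | ~H(x,x) & ~H(z,z))

forall u. forall s. exists z. forall x. (~H(s,u) & L(s,s) | ~H(x,x) & ~H(z,z))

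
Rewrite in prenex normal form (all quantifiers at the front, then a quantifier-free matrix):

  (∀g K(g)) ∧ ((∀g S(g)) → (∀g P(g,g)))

Rewrite implications/biconditionals: A → B as ¬A ∨ B.
  (∀g K(g)) ∧ (¬(∀g S(g)) ∨ (∀g P(g,g)))
Move each ¬ inward, flipping quantifiers it crosses:
  (∀g K(g)) ∧ ((∃g ¬S(g)) ∨ (∀g P(g,g)))
Give each quantifier a distinct variable: g↦y, g↦s.
  (∀g K(g)) ∧ ((∃y ¬S(y)) ∨ (∀s P(s,s)))
Finally move all quantifiers to the prefix:
  ∀g ∃y ∀s (K(g) ∧ (¬S(y) ∨ P(s,s)))

∀g ∃y ∀s (K(g) ∧ (¬S(y) ∨ P(s,s)))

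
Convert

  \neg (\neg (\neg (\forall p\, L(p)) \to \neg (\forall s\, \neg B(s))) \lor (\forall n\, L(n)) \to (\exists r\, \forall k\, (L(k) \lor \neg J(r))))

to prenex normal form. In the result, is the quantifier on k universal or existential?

existential

First replace A → B with ¬A ∨ B.
  \neg (\neg (\neg (\neg \neg (\forall p\, L(p)) \lor \neg (\forall s\, \neg B(s))) \lor (\forall n\, L(n))) \lor (\exists r\, \forall k\, (L(k) \lor \neg J(r))))
Push ¬ through the quantifiers and connectives to reach negation normal form:
  ((\exists p\, \neg L(p)) \land (\forall s\, \neg B(s)) \lor (\forall n\, L(n))) \land (\forall r\, \exists k\, (\neg L(k) \land J(r)))
Extract every quantifier outward, since the variables are now distinct and don't occur free across branches:
  \exists p\, \forall s\, \forall n\, \forall r\, \exists k\, ((\neg L(p) \land \neg B(s) \lor L(n)) \land \neg L(k) \land J(r))
The quantifier \forall k sits under an odd number of negations (counting the antecedent side of each →), so it flips to \exists k.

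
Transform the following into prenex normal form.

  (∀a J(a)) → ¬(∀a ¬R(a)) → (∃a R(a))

∃a ∀s ∃c (¬J(a) ∨ ¬R(s) ∨ R(c))

Rewrite implications/biconditionals: A → B as ¬A ∨ B.
  ¬(∀a J(a)) ∨ ¬¬(∀a ¬R(a)) ∨ (∃a R(a))
Move each ¬ inward, flipping quantifiers it crosses:
  (∃a ¬J(a)) ∨ (∀a ¬R(a)) ∨ (∃a R(a))
Rename bound variables to avoid capture: a↦s, a↦c.
  (∃a ¬J(a)) ∨ (∀s ¬R(s)) ∨ (∃c R(c))
Pull the quantifiers to the front (each side's bound variable is not free in the other side):
  ∃a ∀s ∃c (¬J(a) ∨ ¬R(s) ∨ R(c))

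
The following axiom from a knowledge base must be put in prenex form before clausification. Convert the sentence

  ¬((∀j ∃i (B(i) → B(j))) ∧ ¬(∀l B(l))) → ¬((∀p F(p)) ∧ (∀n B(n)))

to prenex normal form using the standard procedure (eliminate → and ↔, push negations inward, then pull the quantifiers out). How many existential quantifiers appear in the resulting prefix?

4

Rewrite implications/biconditionals: A → B as ¬A ∨ B.
  ¬¬((∀j ∃i (¬B(i) ∨ B(j))) ∧ ¬(∀l B(l))) ∨ ¬((∀p F(p)) ∧ (∀n B(n)))
Push ¬ through the quantifiers and connectives to reach negation normal form:
  (∀j ∃i (¬B(i) ∨ B(j))) ∧ (∃l ¬B(l)) ∨ (∃p ¬F(p)) ∨ (∃n ¬B(n))
Finally move all quantifiers to the prefix:
  ∀j ∃i ∃l ∃p ∃n ((¬B(i) ∨ B(j)) ∧ ¬B(l) ∨ ¬F(p) ∨ ¬B(n))
The prefix is ∀j ∃i ∃l ∃p ∃n: 1 universal, 4 existential.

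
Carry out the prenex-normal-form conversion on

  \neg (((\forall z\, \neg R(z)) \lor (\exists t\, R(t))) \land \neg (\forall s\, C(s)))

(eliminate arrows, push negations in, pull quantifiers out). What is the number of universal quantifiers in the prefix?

2

Move each ¬ inward, flipping quantifiers it crosses:
  (\exists z\, R(z)) \land (\forall t\, \neg R(t)) \lor (\forall s\, C(s))
Pull the quantifiers to the front (each side's bound variable is not free in the other side):
  \exists z\, \forall t\, \forall s\, (R(z) \land \neg R(t) \lor C(s))
The prefix is \exists z \forall t \forall s: 2 universal, 1 existential.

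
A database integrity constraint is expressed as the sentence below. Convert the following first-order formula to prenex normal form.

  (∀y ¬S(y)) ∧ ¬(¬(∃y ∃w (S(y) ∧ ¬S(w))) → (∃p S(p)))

First replace A → B with ¬A ∨ B.
  (∀y ¬S(y)) ∧ ¬(¬¬(∃y ∃w (S(y) ∧ ¬S(w))) ∨ (∃p S(p)))
Drive negations inward (¬∀x A ≡ ∃x ¬A, ¬∃x A ≡ ∀x ¬A, De Morgan for ∧/∨):
  (∀y ¬S(y)) ∧ (∀y ∀w (¬S(y) ∨ S(w))) ∧ (∀p ¬S(p))
Standardize variables apart so no two quantifiers bind the same name: y↦x.
  (∀y ¬S(y)) ∧ (∀x ∀w (¬S(x) ∨ S(w))) ∧ (∀p ¬S(p))
Pull the quantifiers to the front (each side's bound variable is not free in the other side):
  ∀y ∀x ∀w ∀p (¬S(y) ∧ (¬S(x) ∨ S(w)) ∧ ¬S(p))

∀y ∀x ∀w ∀p (¬S(y) ∧ (¬S(x) ∨ S(w)) ∧ ¬S(p))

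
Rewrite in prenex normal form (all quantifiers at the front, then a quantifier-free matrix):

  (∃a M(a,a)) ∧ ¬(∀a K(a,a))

Push ¬ through the quantifiers and connectives to reach negation normal form:
  (∃a M(a,a)) ∧ (∃a ¬K(a,a))
Rename bound variables to avoid capture: a↦w.
  (∃a M(a,a)) ∧ (∃w ¬K(w,w))
Finally move all quantifiers to the prefix:
  ∃a ∃w (M(a,a) ∧ ¬K(w,w))

∃a ∃w (M(a,a) ∧ ¬K(w,w))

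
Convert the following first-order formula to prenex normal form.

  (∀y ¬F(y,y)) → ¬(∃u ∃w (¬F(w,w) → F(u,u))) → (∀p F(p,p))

First replace A → B with ¬A ∨ B.
  ¬(∀y ¬F(y,y)) ∨ ¬¬(∃u ∃w (¬¬F(w,w) ∨ F(u,u))) ∨ (∀p F(p,p))
Drive negations inward (¬∀x A ≡ ∃x ¬A, ¬∃x A ≡ ∀x ¬A, De Morgan for ∧/∨):
  (∃y F(y,y)) ∨ (∃u ∃w (F(w,w) ∨ F(u,u))) ∨ (∀p F(p,p))
Finally move all quantifiers to the prefix:
  ∃y ∃u ∃w ∀p (F(y,y) ∨ F(w,w) ∨ F(u,u) ∨ F(p,p))

∃y ∃u ∃w ∀p (F(y,y) ∨ F(w,w) ∨ F(u,u) ∨ F(p,p))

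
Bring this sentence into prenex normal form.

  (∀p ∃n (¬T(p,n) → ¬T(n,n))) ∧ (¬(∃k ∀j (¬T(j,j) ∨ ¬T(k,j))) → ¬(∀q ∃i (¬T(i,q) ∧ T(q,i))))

∀p ∃n ∃k ∀j ∃q ∀i ((T(p,n) ∨ ¬T(n,n)) ∧ (¬T(j,j) ∨ ¬T(k,j) ∨ T(i,q) ∨ ¬T(q,i)))

First replace A → B with ¬A ∨ B.
  (∀p ∃n (¬¬T(p,n) ∨ ¬T(n,n))) ∧ (¬¬(∃k ∀j (¬T(j,j) ∨ ¬T(k,j))) ∨ ¬(∀q ∃i (¬T(i,q) ∧ T(q,i))))
Move each ¬ inward, flipping quantifiers it crosses:
  (∀p ∃n (T(p,n) ∨ ¬T(n,n))) ∧ ((∃k ∀j (¬T(j,j) ∨ ¬T(k,j))) ∨ (∃q ∀i (T(i,q) ∨ ¬T(q,i))))
All bound variables are already distinct, so no renaming is needed.
Finally move all quantifiers to the prefix:
  ∀p ∃n ∃k ∀j ∃q ∀i ((T(p,n) ∨ ¬T(n,n)) ∧ (¬T(j,j) ∨ ¬T(k,j) ∨ T(i,q) ∨ ¬T(q,i)))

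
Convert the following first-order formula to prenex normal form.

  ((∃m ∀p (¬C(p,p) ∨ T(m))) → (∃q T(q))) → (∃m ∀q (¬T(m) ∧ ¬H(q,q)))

Rewrite implications/biconditionals: A → B as ¬A ∨ B.
  ¬(¬(∃m ∀p (¬C(p,p) ∨ T(m))) ∨ (∃q T(q))) ∨ (∃m ∀q (¬T(m) ∧ ¬H(q,q)))
Push ¬ through the quantifiers and connectives to reach negation normal form:
  (∃m ∀p (¬C(p,p) ∨ T(m))) ∧ (∀q ¬T(q)) ∨ (∃m ∀q (¬T(m) ∧ ¬H(q,q)))
Standardize variables apart so no two quantifiers bind the same name: m↦s, q↦v.
  (∃m ∀p (¬C(p,p) ∨ T(m))) ∧ (∀q ¬T(q)) ∨ (∃s ∀v (¬T(s) ∧ ¬H(v,v)))
Finally move all quantifiers to the prefix:
  ∃m ∀p ∀q ∃s ∀v ((¬C(p,p) ∨ T(m)) ∧ ¬T(q) ∨ ¬T(s) ∧ ¬H(v,v))

∃m ∀p ∀q ∃s ∀v ((¬C(p,p) ∨ T(m)) ∧ ¬T(q) ∨ ¬T(s) ∧ ¬H(v,v))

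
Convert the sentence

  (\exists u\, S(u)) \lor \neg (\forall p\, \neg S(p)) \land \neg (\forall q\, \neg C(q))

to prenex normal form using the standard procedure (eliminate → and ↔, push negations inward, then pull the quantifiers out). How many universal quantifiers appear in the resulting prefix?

Drive negations inward (¬∀x A ≡ ∃x ¬A, ¬∃x A ≡ ∀x ¬A, De Morgan for ∧/∨):
  (\exists u\, S(u)) \lor (\exists p\, S(p)) \land (\exists q\, C(q))
Pull the quantifiers to the front (each side's bound variable is not free in the other side):
  \exists u\, \exists p\, \exists q\, (S(u) \lor S(p) \land C(q))
The prefix is \exists u \exists p \exists q: 0 universal, 3 existential.

0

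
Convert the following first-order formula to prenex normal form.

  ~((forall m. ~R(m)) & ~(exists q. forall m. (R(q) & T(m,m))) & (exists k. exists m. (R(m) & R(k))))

exists m. exists q. forall z1. forall k. forall y. (R(m) | R(q) & T(z1,z1) | ~R(y) | ~R(k))

Push ¬ through the quantifiers and connectives to reach negation normal form:
  (exists m. R(m)) | (exists q. forall m. (R(q) & T(m,m))) | (forall k. forall m. (~R(m) | ~R(k)))
Rename bound variables to avoid capture: m↦z1, m↦y.
  (exists m. R(m)) | (exists q. forall z1. (R(q) & T(z1,z1))) | (forall k. forall y. (~R(y) | ~R(k)))
Extract every quantifier outward, since the variables are now distinct and don't occur free across branches:
  exists m. exists q. forall z1. forall k. forall y. (R(m) | R(q) & T(z1,z1) | ~R(y) | ~R(k))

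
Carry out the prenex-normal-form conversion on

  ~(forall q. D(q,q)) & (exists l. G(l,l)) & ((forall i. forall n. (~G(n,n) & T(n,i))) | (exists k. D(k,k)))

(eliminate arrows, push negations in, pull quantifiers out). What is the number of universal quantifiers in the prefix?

2

Push ¬ through the quantifiers and connectives to reach negation normal form:
  (exists q. ~D(q,q)) & (exists l. G(l,l)) & ((forall i. forall n. (~G(n,n) & T(n,i))) | (exists k. D(k,k)))
Extract every quantifier outward, since the variables are now distinct and don't occur free across branches:
  exists q. exists l. forall i. forall n. exists k. (~D(q,q) & G(l,l) & (~G(n,n) & T(n,i) | D(k,k)))
The prefix is exists q exists l forall i forall n exists k: 2 universal, 3 existential.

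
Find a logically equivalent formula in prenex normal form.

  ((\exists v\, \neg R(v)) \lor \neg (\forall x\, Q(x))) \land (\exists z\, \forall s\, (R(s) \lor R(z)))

Drive negations inward (¬∀x A ≡ ∃x ¬A, ¬∃x A ≡ ∀x ¬A, De Morgan for ∧/∨):
  ((\exists v\, \neg R(v)) \lor (\exists x\, \neg Q(x))) \land (\exists z\, \forall s\, (R(s) \lor R(z)))
All bound variables are already distinct, so no renaming is needed.
Extract every quantifier outward, since the variables are now distinct and don't occur free across branches:
  \exists v\, \exists x\, \exists z\, \forall s\, ((\neg R(v) \lor \neg Q(x)) \land (R(s) \lor R(z)))

\exists v\, \exists x\, \exists z\, \forall s\, ((\neg R(v) \lor \neg Q(x)) \land (R(s) \lor R(z)))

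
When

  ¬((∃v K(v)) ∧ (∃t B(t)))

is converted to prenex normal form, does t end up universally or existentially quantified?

universal

Push ¬ through the quantifiers and connectives to reach negation normal form:
  (∀v ¬K(v)) ∨ (∀t ¬B(t))
Finally move all quantifiers to the prefix:
  ∀v ∀t (¬K(v) ∨ ¬B(t))
The quantifier ∃t sits under an odd number of negations, so it flips to ∀t.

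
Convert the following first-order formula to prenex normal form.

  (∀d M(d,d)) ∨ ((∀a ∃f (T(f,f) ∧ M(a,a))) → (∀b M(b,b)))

∀d ∃a ∀f ∀b (M(d,d) ∨ ¬T(f,f) ∨ ¬M(a,a) ∨ M(b,b))

Eliminate → and ↔ using ¬ and ∨.
  (∀d M(d,d)) ∨ ¬(∀a ∃f (T(f,f) ∧ M(a,a))) ∨ (∀b M(b,b))
Move each ¬ inward, flipping quantifiers it crosses:
  (∀d M(d,d)) ∨ (∃a ∀f (¬T(f,f) ∨ ¬M(a,a))) ∨ (∀b M(b,b))
Pull the quantifiers to the front (each side's bound variable is not free in the other side):
  ∀d ∃a ∀f ∀b (M(d,d) ∨ ¬T(f,f) ∨ ¬M(a,a) ∨ M(b,b))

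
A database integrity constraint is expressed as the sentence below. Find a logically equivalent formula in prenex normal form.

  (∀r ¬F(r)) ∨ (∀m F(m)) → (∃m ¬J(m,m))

∃r ∃m ∃p (F(r) ∧ ¬F(m) ∨ ¬J(p,p))

Eliminate → and ↔ using ¬ and ∨.
  ¬((∀r ¬F(r)) ∨ (∀m F(m))) ∨ (∃m ¬J(m,m))
Drive negations inward (¬∀x A ≡ ∃x ¬A, ¬∃x A ≡ ∀x ¬A, De Morgan for ∧/∨):
  (∃r F(r)) ∧ (∃m ¬F(m)) ∨ (∃m ¬J(m,m))
Rename bound variables to avoid capture: m↦p.
  (∃r F(r)) ∧ (∃m ¬F(m)) ∨ (∃p ¬J(p,p))
Extract every quantifier outward, since the variables are now distinct and don't occur free across branches:
  ∃r ∃m ∃p (F(r) ∧ ¬F(m) ∨ ¬J(p,p))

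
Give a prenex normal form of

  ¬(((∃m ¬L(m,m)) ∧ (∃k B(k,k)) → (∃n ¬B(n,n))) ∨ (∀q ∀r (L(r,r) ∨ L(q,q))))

∃m ∃k ∀n ∃q ∃r (¬L(m,m) ∧ B(k,k) ∧ B(n,n) ∧ ¬L(r,r) ∧ ¬L(q,q))

Eliminate → and ↔ using ¬ and ∨.
  ¬(¬((∃m ¬L(m,m)) ∧ (∃k B(k,k))) ∨ (∃n ¬B(n,n)) ∨ (∀q ∀r (L(r,r) ∨ L(q,q))))
Move each ¬ inward, flipping quantifiers it crosses:
  (∃m ¬L(m,m)) ∧ (∃k B(k,k)) ∧ (∀n B(n,n)) ∧ (∃q ∃r (¬L(r,r) ∧ ¬L(q,q)))
All bound variables are already distinct, so no renaming is needed.
Pull the quantifiers to the front (each side's bound variable is not free in the other side):
  ∃m ∃k ∀n ∃q ∃r (¬L(m,m) ∧ B(k,k) ∧ B(n,n) ∧ ¬L(r,r) ∧ ¬L(q,q))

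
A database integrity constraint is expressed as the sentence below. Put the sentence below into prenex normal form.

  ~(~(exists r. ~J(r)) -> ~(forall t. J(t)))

Rewrite implications/biconditionals: A → B as ¬A ∨ B.
  ~(~~(exists r. ~J(r)) | ~(forall t. J(t)))
Push ¬ through the quantifiers and connectives to reach negation normal form:
  (forall r. J(r)) & (forall t. J(t))
Finally move all quantifiers to the prefix:
  forall r. forall t. (J(r) & J(t))

forall r. forall t. (J(r) & J(t))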